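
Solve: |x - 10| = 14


An absolute value equation |expr| = 14 gives two cases:
Case 1: x - 10 = 14
  x = 24, so x = 24
Case 2: x - 10 = -14
  x = -4, so x = -4

x = -4, x = 24


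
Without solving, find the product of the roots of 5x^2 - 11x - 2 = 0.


By Vieta's formulas for ax^2 + bx + c = 0:
  Sum of roots = -b/a
  Product of roots = c/a

Here a = 5, b = -11, c = -2
Sum = -(-11)/5 = 11/5
Product = -2/5 = -2/5

Product = -2/5


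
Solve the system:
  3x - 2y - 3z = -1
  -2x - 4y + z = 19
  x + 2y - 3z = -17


Using Cramer's rule. Expand each determinant along the first row.
D  = 3*[(-4)*(-3) - 1*2] - (-2)*[(-2)*(-3) - 1*1] + (-3)*[(-2)*2 - (-4)*1]
  = 3*(10) - (-2)*(5) + (-3)*(0) = 40
Dx = (-1)*[(-4)*(-3) - 1*2] - (-2)*[19*(-3) - 1*(-17)] + (-3)*[19*2 - (-4)*(-17)]
  = (-1)*(10) - (-2)*(-40) + (-3)*(-30) = 0
Dy = 3*[19*(-3) - 1*(-17)] - (-1)*[(-2)*(-3) - 1*1] + (-3)*[(-2)*(-17) - 19*1]
  = 3*(-40) - (-1)*(5) + (-3)*(15) = -160
Dz = 3*[(-4)*(-17) - 19*2] - (-2)*[(-2)*(-17) - 19*1] + (-1)*[(-2)*2 - (-4)*1]
  = 3*(30) - (-2)*(15) + (-1)*(0) = 120
x = Dx/D = 0/40 = 0, y = Dy/D = -160/40 = -4, z = Dz/D = 120/40 = 3
Check eq1: (3)(0) + (-2)(-4) + (-3)(3) = -1 = -1 ✓
Check eq2: (-2)(0) + (-4)(-4) + (1)(3) = 19 = 19 ✓
Check eq3: (1)(0) + (2)(-4) + (-3)(3) = -17 = -17 ✓

x = 0, y = -4, z = 3


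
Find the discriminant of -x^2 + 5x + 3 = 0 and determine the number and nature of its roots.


For ax^2 + bx + c = 0, discriminant D = b^2 - 4ac
Here a = -1, b = 5, c = 3
D = (5)^2 - 4(-1)(3) = 25 + 12 = 37

D = 37 > 0 but not a perfect square
The equation has 2 distinct real irrational roots.

Discriminant = 37, 2 distinct real irrational roots


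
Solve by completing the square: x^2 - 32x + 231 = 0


Start: x^2 - 32x + 231 = 0
Move constant: x^2 - 32x = -231
Half of -32 is -16, squared is 256
Add 256 to both sides: x^2 - 32x + 256 = 25
(x - 16)^2 = 25
x - 16 = ±5
x = 16 + 5 = 21 or x = 16 - 5 = 11

x = 11, x = 21


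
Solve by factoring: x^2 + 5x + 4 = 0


We need two numbers that multiply to 4 and add to 5.
Those numbers are 1 and 4 (since 1 * 4 = 4 and 1 + 4 = 5).
So x^2 + 5x + 4 = (x + 1)(x + 4) = 0
Setting each factor to zero: x = -1 or x = -4

x = -4, x = -1


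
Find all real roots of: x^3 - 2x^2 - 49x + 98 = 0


Let p(x) = x^3 - 2x^2 - 49x + 98. By the rational root theorem (leading coefficient 1), any rational root is an integer divisor of 98: try ±1, ±2, ... in turn.
Test x = 1: value = 48 ≠ 0.
Test x = -1: value = 144 ≠ 0.
Test x = 2: value = 0 ✓, so (x - 2) is a factor.
Synthetic division by (x - 2): bring down 1; 1(2) - 2 = 0; 0(2) - 49 = -49; (-49)(2) + 98 = 0 → quotient x^2 - 49, remainder 0.
Solve the quadratic x^2 - 49 = 0: discriminant = 0^2 - 4(1)(-49) = 0 + 196 = 196.
sqrt(196) = 14, so x = (0 ± 14)/2: x = 7 or x = -7.

x = -7, x = 2, x = 7


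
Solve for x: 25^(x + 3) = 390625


Express both sides with the same base.
390625 = 25^4
Since the bases match, equate exponents: x + 3 = 4
So x = 4 - (3) = 1

x = 1


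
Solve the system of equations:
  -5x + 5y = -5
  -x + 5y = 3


Using Cramer's rule:
Determinant D = (-5)(5) - (-1)(5) = -25 + 5 = -20
Dx = (-5)(5) - (3)(5) = -25 - 15 = -40
Dy = (-5)(3) - (-1)(-5) = -15 - 5 = -20
x = Dx/D = -40/-20 = 2
y = Dy/D = -20/-20 = 1

x = 2, y = 1


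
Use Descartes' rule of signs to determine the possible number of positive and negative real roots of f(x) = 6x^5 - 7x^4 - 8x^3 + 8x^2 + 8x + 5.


Descartes' rule of signs:

For positive roots, count sign changes in f(x) = 6x^5 - 7x^4 - 8x^3 + 8x^2 + 8x + 5:
Signs of coefficients: +, -, -, +, +, +
Number of sign changes: 2
Possible positive real roots: 2, 0

For negative roots, examine f(-x) = -6x^5 - 7x^4 + 8x^3 + 8x^2 - 8x + 5:
Signs of coefficients: -, -, +, +, -, +
Number of sign changes: 3
Possible negative real roots: 3, 1

Positive roots: 2 or 0; Negative roots: 3 or 1


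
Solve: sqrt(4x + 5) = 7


Square both sides: 4x + 5 = 7^2 = 49
4x = 49 - 5 = 44
x = 11
Check: sqrt(4*11 + 5) = sqrt(49) = 7 ✓

x = 11


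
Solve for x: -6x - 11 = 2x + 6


Starting with: -6x - 11 = 2x + 6
Move all x terms to left: (-6 - 2)x = 6 + 11
Simplify: -8x = 17
Divide both sides by -8: x = -17/8

x = -17/8


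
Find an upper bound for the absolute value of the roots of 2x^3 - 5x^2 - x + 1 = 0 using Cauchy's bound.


Cauchy's bound: all roots r satisfy |r| <= 1 + max(|a_i/a_n|) for i = 0,...,n-1
where a_n is the leading coefficient.

Coefficients: [2, -5, -1, 1]
Leading coefficient a_n = 2
Ratios |a_i/a_n|: 5/2, 1/2, 1/2
Maximum ratio: 5/2
Cauchy's bound: |r| <= 1 + 5/2 = 7/2

Upper bound = 7/2


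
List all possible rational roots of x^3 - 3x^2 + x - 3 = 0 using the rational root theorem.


Rational root theorem: possible roots are ±p/q where:
  p divides the constant term (-3): p ∈ {1, 3}
  q divides the leading coefficient (1): q ∈ {1}

All possible rational roots: -3, -1, 1, 3

-3, -1, 1, 3


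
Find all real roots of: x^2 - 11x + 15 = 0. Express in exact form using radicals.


Using the quadratic formula: x = (-b ± sqrt(b^2 - 4ac)) / (2a)
Here a = 1, b = -11, c = 15
Discriminant = b^2 - 4ac = (-11)^2 - 4(1)(15) = 121 - 60 = 61
Since discriminant = 61 > 0, there are two real roots.
x = (11 ± sqrt(61)) / 2
Numerically: x ≈ 9.4051 or x ≈ 1.5949

x = (11 + sqrt(61)) / 2 or x = (11 - sqrt(61)) / 2


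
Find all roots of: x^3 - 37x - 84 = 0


Let p(x) = x^3 - 37x - 84. By the rational root theorem (leading coefficient 1), any rational root is an integer divisor of 84: try ±1, ±2, ... in turn.
Test x = 1: value = -120 ≠ 0.
Test x = -1: value = -48 ≠ 0.
Test x = 2: value = -150 ≠ 0.
Test x = -2: value = -18 ≠ 0.
Test x = 3: value = -168 ≠ 0.
Test x = -3: value = 0 ✓, so (x + 3) is a factor.
Synthetic division by (x + 3): bring down 1; 1(-3) + 0 = -3; (-3)(-3) - 37 = -28; (-28)(-3) - 84 = 0 → quotient x^2 - 3x - 28, remainder 0.
Solve the quadratic x^2 - 3x - 28 = 0: discriminant = (-3)^2 - 4(1)(-28) = 9 + 112 = 121.
sqrt(121) = 11, so x = (3 ± 11)/2: x = 7 or x = -4.
Collecting all roots found:

x = -4, x = -3, x = 7


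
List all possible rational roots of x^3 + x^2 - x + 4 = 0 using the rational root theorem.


Rational root theorem: possible roots are ±p/q where:
  p divides the constant term (4): p ∈ {1, 2, 4}
  q divides the leading coefficient (1): q ∈ {1}

All possible rational roots: -4, -2, -1, 1, 2, 4

-4, -2, -1, 1, 2, 4


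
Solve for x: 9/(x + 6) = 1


Multiply both sides by (x + 6): 9 = 1(x + 6)
Distribute: 9 = x + 6
x = 9 - 6 = 3
x = 3

x = 3


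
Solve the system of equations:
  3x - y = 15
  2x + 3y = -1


Using Cramer's rule:
Determinant D = (3)(3) - (2)(-1) = 9 + 2 = 11
Dx = (15)(3) - (-1)(-1) = 45 - 1 = 44
Dy = (3)(-1) - (2)(15) = -3 - 30 = -33
x = Dx/D = 44/11 = 4
y = Dy/D = -33/11 = -3

x = 4, y = -3


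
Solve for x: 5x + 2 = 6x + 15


Starting with: 5x + 2 = 6x + 15
Move all x terms to left: (5 - 6)x = 15 - 2
Simplify: -x = 13
Divide both sides by -1: x = -13

x = -13


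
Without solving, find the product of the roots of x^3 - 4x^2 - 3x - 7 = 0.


By Vieta's formulas for x^3 + bx^2 + cx + d = 0:
  r1 + r2 + r3 = -b/a = 4
  r1*r2 + r1*r3 + r2*r3 = c/a = -3
  r1*r2*r3 = -d/a = 7


Product = 7


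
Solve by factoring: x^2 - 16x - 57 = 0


We need two numbers that multiply to -57 and add to -16.
Those numbers are 3 and -19 (since 3 * (-19) = -57 and 3 + (-19) = -16).
So x^2 - 16x - 57 = (x + 3)(x - 19) = 0
Setting each factor to zero: x = -3 or x = 19

x = -3, x = 19


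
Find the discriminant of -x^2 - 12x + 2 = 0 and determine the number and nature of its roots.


For ax^2 + bx + c = 0, discriminant D = b^2 - 4ac
Here a = -1, b = -12, c = 2
D = (-12)^2 - 4(-1)(2) = 144 + 8 = 152

D = 152 > 0 but not a perfect square
The equation has 2 distinct real irrational roots.

Discriminant = 152, 2 distinct real irrational roots


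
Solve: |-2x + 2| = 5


An absolute value equation |expr| = 5 gives two cases:
Case 1: -2x + 2 = 5
  -2x = 3, so x = -3/2
Case 2: -2x + 2 = -5
  -2x = -7, so x = 7/2

x = -3/2, x = 7/2


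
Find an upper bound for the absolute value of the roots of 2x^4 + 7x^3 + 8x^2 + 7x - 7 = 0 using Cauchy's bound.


Cauchy's bound: all roots r satisfy |r| <= 1 + max(|a_i/a_n|) for i = 0,...,n-1
where a_n is the leading coefficient.

Coefficients: [2, 7, 8, 7, -7]
Leading coefficient a_n = 2
Ratios |a_i/a_n|: 7/2, 4, 7/2, 7/2
Maximum ratio: 4
Cauchy's bound: |r| <= 1 + 4 = 5

Upper bound = 5


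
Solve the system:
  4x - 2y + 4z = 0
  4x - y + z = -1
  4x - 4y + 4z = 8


Using Cramer's rule. Expand each determinant along the first row.
D  = 4*[(-1)*4 - 1*(-4)] - (-2)*[4*4 - 1*4] + 4*[4*(-4) - (-1)*4]
  = 4*(0) - (-2)*(12) + 4*(-12) = -24
Dx = 0*[(-1)*4 - 1*(-4)] - (-2)*[(-1)*4 - 1*8] + 4*[(-1)*(-4) - (-1)*8]
  = 0*(0) - (-2)*(-12) + 4*(12) = 24
Dy = 4*[(-1)*4 - 1*8] - 0*[4*4 - 1*4] + 4*[4*8 - (-1)*4]
  = 4*(-12) - 0*(12) + 4*(36) = 96
Dz = 4*[(-1)*8 - (-1)*(-4)] - (-2)*[4*8 - (-1)*4] + 0*[4*(-4) - (-1)*4]
  = 4*(-12) - (-2)*(36) + 0*(-12) = 24
x = Dx/D = 24/-24 = -1, y = Dy/D = 96/-24 = -4, z = Dz/D = 24/-24 = -1
Check eq1: (4)(-1) + (-2)(-4) + (4)(-1) = 0 = 0 ✓
Check eq2: (4)(-1) + (-1)(-4) + (1)(-1) = -1 = -1 ✓
Check eq3: (4)(-1) + (-4)(-4) + (4)(-1) = 8 = 8 ✓

x = -1, y = -4, z = -1


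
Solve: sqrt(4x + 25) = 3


Square both sides: 4x + 25 = 3^2 = 9
4x = 9 - 25 = -16
x = -4
Check: sqrt(4*(-4) + 25) = sqrt(9) = 3 ✓

x = -4


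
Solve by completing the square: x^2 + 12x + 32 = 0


Start: x^2 + 12x + 32 = 0
Move constant: x^2 + 12x = -32
Half of 12 is 6, squared is 36
Add 36 to both sides: x^2 + 12x + 36 = 4
(x + 6)^2 = 4
x + 6 = ±2
x = -6 + 2 = -4 or x = -6 - 2 = -8

x = -8, x = -4


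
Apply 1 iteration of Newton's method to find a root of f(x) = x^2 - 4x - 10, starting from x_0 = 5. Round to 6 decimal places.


Newton's method: x_(n+1) = x_n - f(x_n)/f'(x_n)
f(x) = x^2 - 4x - 10
f'(x) = 2x - 4

Iteration 1:
  f(5.000000) = -5.000000
  f'(5.000000) = 6.000000
  x_1 = 5.000000 - (-5.000000)/(6.000000) = 5.833333

x_1 = 5.833333


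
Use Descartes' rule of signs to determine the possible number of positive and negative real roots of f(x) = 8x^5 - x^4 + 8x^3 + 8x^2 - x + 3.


Descartes' rule of signs:

For positive roots, count sign changes in f(x) = 8x^5 - x^4 + 8x^3 + 8x^2 - x + 3:
Signs of coefficients: +, -, +, +, -, +
Number of sign changes: 4
Possible positive real roots: 4, 2, 0

For negative roots, examine f(-x) = -8x^5 - x^4 - 8x^3 + 8x^2 + x + 3:
Signs of coefficients: -, -, -, +, +, +
Number of sign changes: 1
Possible negative real roots: 1

Positive roots: 4 or 2 or 0; Negative roots: 1


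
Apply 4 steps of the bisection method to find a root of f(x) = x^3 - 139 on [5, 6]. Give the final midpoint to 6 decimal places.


f(x) = x^3 - 139
f(5) = -14 < 0
f(6) = 77 > 0

Step 1: midpoint = (5.000000 + 6.000000)/2 = 5.500000
  f(5.500000) = 27.375000
  f(mid) > 0, so root is in [5.000000, 5.500000]

Step 2: midpoint = (5.000000 + 5.500000)/2 = 5.250000
  f(5.250000) = 5.703125
  f(mid) > 0, so root is in [5.000000, 5.250000]

Step 3: midpoint = (5.000000 + 5.250000)/2 = 5.125000
  f(5.125000) = -4.388672
  f(mid) < 0, so root is in [5.125000, 5.250000]

Step 4: midpoint = (5.125000 + 5.250000)/2 = 5.187500
  f(5.187500) = 0.596436
  f(mid) > 0, so root is in [5.125000, 5.187500]

midpoint = 5.187500


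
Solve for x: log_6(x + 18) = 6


Convert to exponential form: x + 18 = 6^6 = 46656
x = 46656 - 18 = 46638
Check: log_6(46638 + 18) = log_6(46656) = log_6(46656) = 6 ✓

x = 46638


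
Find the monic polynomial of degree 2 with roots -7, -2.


A monic polynomial with roots -7, -2 is:
p(x) = (x + 7)(x + 2)
After multiplying by (x + 7): x + 7
After multiplying by (x + 2): x^2 + 9x + 14

x^2 + 9x + 14


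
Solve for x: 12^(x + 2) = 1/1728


Express both sides with the same base.
1/1728 = 12^(-3)
Since the bases match, equate exponents: x + 2 = -3
So x = -3 - (2) = -5

x = -5


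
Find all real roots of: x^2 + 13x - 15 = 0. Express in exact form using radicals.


Using the quadratic formula: x = (-b ± sqrt(b^2 - 4ac)) / (2a)
Here a = 1, b = 13, c = -15
Discriminant = b^2 - 4ac = 13^2 - 4(1)(-15) = 169 + 60 = 229
Since discriminant = 229 > 0, there are two real roots.
x = (-13 ± sqrt(229)) / 2
Numerically: x ≈ 1.0664 or x ≈ -14.0664

x = (-13 + sqrt(229)) / 2 or x = (-13 - sqrt(229)) / 2


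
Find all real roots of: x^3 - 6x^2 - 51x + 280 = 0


Let p(x) = x^3 - 6x^2 - 51x + 280. By the rational root theorem (leading coefficient 1), any rational root is an integer divisor of 280: try ±1, ±2, ... in turn.
Test x = 1: value = 224 ≠ 0.
Test x = -1: value = 324 ≠ 0.
Test x = 2: value = 162 ≠ 0.
Test x = -2: value = 350 ≠ 0.
Test x = 4: value = 44 ≠ 0.
Test x = -4: value = 324 ≠ 0.
Test x = 5: value = 0 ✓, so (x - 5) is a factor.
Synthetic division by (x - 5): bring down 1; 1(5) - 6 = -1; (-1)(5) - 51 = -56; (-56)(5) + 280 = 0 → quotient x^2 - x - 56, remainder 0.
Solve the quadratic x^2 - x - 56 = 0: discriminant = (-1)^2 - 4(1)(-56) = 1 + 224 = 225.
sqrt(225) = 15, so x = (1 ± 15)/2: x = 8 or x = -7.

x = -7, x = 5, x = 8


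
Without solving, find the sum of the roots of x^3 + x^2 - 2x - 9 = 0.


By Vieta's formulas for x^3 + bx^2 + cx + d = 0:
  r1 + r2 + r3 = -b/a = -1
  r1*r2 + r1*r3 + r2*r3 = c/a = -2
  r1*r2*r3 = -d/a = 9


Sum = -1


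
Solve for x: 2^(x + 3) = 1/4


Express both sides with the same base.
1/4 = 2^(-2)
Since the bases match, equate exponents: x + 3 = -2
So x = -2 - (3) = -5

x = -5


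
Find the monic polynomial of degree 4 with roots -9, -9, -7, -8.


A monic polynomial with roots -9, -9, -7, -8 is:
p(x) = (x + 9)(x + 9)(x + 7)(x + 8)
After multiplying by (x + 9): x + 9
After multiplying by (x + 9): x^2 + 18x + 81
After multiplying by (x + 7): x^3 + 25x^2 + 207x + 567
After multiplying by (x + 8): x^4 + 33x^3 + 407x^2 + 2223x + 4536

x^4 + 33x^3 + 407x^2 + 2223x + 4536


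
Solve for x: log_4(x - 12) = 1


Convert to exponential form: x - 12 = 4^1 = 4
x = 4 + 12 = 16
Check: log_4(16 - 12) = log_4(4) = log_4(4) = 1 ✓

x = 16


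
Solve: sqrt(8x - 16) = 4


Square both sides: 8x - 16 = 4^2 = 16
8x = 16 + 16 = 32
x = 4
Check: sqrt(8*4 - 16) = sqrt(16) = 4 ✓

x = 4


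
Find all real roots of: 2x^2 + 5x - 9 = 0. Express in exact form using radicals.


Using the quadratic formula: x = (-b ± sqrt(b^2 - 4ac)) / (2a)
Here a = 2, b = 5, c = -9
Discriminant = b^2 - 4ac = 5^2 - 4(2)(-9) = 25 + 72 = 97
Since discriminant = 97 > 0, there are two real roots.
x = (-5 ± sqrt(97)) / 4
Numerically: x ≈ 1.2122 or x ≈ -3.7122

x = (-5 + sqrt(97)) / 4 or x = (-5 - sqrt(97)) / 4


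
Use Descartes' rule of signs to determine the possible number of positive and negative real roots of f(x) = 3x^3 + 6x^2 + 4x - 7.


Descartes' rule of signs:

For positive roots, count sign changes in f(x) = 3x^3 + 6x^2 + 4x - 7:
Signs of coefficients: +, +, +, -
Number of sign changes: 1
Possible positive real roots: 1

For negative roots, examine f(-x) = -3x^3 + 6x^2 - 4x - 7:
Signs of coefficients: -, +, -, -
Number of sign changes: 2
Possible negative real roots: 2, 0

Positive roots: 1; Negative roots: 2 or 0


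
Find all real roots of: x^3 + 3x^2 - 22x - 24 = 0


Let p(x) = x^3 + 3x^2 - 22x - 24. By the rational root theorem (leading coefficient 1), any rational root is an integer divisor of 24: try ±1, ±2, ... in turn.
Test x = 1: value = -42 ≠ 0.
Test x = -1: value = 0 ✓, so (x + 1) is a factor.
Synthetic division by (x + 1): bring down 1; 1(-1) + 3 = 2; 2(-1) - 22 = -24; (-24)(-1) - 24 = 0 → quotient x^2 + 2x - 24, remainder 0.
Solve the quadratic x^2 + 2x - 24 = 0: discriminant = 2^2 - 4(1)(-24) = 4 + 96 = 100.
sqrt(100) = 10, so x = (-2 ± 10)/2: x = 4 or x = -6.

x = -6, x = -1, x = 4


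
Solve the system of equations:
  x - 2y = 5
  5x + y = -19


Using Cramer's rule:
Determinant D = (1)(1) - (5)(-2) = 1 + 10 = 11
Dx = (5)(1) - (-19)(-2) = 5 - 38 = -33
Dy = (1)(-19) - (5)(5) = -19 - 25 = -44
x = Dx/D = -33/11 = -3
y = Dy/D = -44/11 = -4

x = -3, y = -4


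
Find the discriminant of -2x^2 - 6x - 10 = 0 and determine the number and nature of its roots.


For ax^2 + bx + c = 0, discriminant D = b^2 - 4ac
Here a = -2, b = -6, c = -10
D = (-6)^2 - 4(-2)(-10) = 36 - 80 = -44

D = -44 < 0
The equation has no real roots (2 complex conjugate roots).

Discriminant = -44, no real roots (2 complex conjugate roots)


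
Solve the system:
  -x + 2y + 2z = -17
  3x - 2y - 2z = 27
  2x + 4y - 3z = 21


Using Cramer's rule. Expand each determinant along the first row.
D  = (-1)*[(-2)*(-3) - (-2)*4] - 2*[3*(-3) - (-2)*2] + 2*[3*4 - (-2)*2]
  = (-1)*(14) - 2*(-5) + 2*(16) = 28
Dx = (-17)*[(-2)*(-3) - (-2)*4] - 2*[27*(-3) - (-2)*21] + 2*[27*4 - (-2)*21]
  = (-17)*(14) - 2*(-39) + 2*(150) = 140
Dy = (-1)*[27*(-3) - (-2)*21] - (-17)*[3*(-3) - (-2)*2] + 2*[3*21 - 27*2]
  = (-1)*(-39) - (-17)*(-5) + 2*(9) = -28
Dz = (-1)*[(-2)*21 - 27*4] - 2*[3*21 - 27*2] + (-17)*[3*4 - (-2)*2]
  = (-1)*(-150) - 2*(9) + (-17)*(16) = -140
x = Dx/D = 140/28 = 5, y = Dy/D = -28/28 = -1, z = Dz/D = -140/28 = -5
Check eq1: (-1)(5) + (2)(-1) + (2)(-5) = -17 = -17 ✓
Check eq2: (3)(5) + (-2)(-1) + (-2)(-5) = 27 = 27 ✓
Check eq3: (2)(5) + (4)(-1) + (-3)(-5) = 21 = 21 ✓

x = 5, y = -1, z = -5


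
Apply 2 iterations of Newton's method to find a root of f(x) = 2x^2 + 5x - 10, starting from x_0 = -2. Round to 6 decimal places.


Newton's method: x_(n+1) = x_n - f(x_n)/f'(x_n)
f(x) = 2x^2 + 5x - 10
f'(x) = 4x + 5

Iteration 1:
  f(-2.000000) = -12.000000
  f'(-2.000000) = -3.000000
  x_1 = -2.000000 - (-12.000000)/(-3.000000) = -6.000000

Iteration 2:
  f(-6.000000) = 32.000000
  f'(-6.000000) = -19.000000
  x_2 = -6.000000 - (32.000000)/(-19.000000) = -4.315789

x_2 = -4.315789


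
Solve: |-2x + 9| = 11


An absolute value equation |expr| = 11 gives two cases:
Case 1: -2x + 9 = 11
  -2x = 2, so x = -1
Case 2: -2x + 9 = -11
  -2x = -20, so x = 10

x = -1, x = 10


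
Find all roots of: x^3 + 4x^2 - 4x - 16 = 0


Let p(x) = x^3 + 4x^2 - 4x - 16. By the rational root theorem (leading coefficient 1), any rational root is an integer divisor of 16: try ±1, ±2, ... in turn.
Test x = 1: value = -15 ≠ 0.
Test x = -1: value = -9 ≠ 0.
Test x = 2: value = 0 ✓, so (x - 2) is a factor.
Synthetic division by (x - 2): bring down 1; 1(2) + 4 = 6; 6(2) - 4 = 8; 8(2) - 16 = 0 → quotient x^2 + 6x + 8, remainder 0.
Solve the quadratic x^2 + 6x + 8 = 0: discriminant = 6^2 - 4(1)(8) = 36 - 32 = 4.
sqrt(4) = 2, so x = (-6 ± 2)/2: x = -2 or x = -4.
Collecting all roots found:

x = -4, x = -2, x = 2


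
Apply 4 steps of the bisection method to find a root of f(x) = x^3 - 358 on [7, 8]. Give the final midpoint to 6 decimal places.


f(x) = x^3 - 358
f(7) = -15 < 0
f(8) = 154 > 0

Step 1: midpoint = (7.000000 + 8.000000)/2 = 7.500000
  f(7.500000) = 63.875000
  f(mid) > 0, so root is in [7.000000, 7.500000]

Step 2: midpoint = (7.000000 + 7.500000)/2 = 7.250000
  f(7.250000) = 23.078125
  f(mid) > 0, so root is in [7.000000, 7.250000]

Step 3: midpoint = (7.000000 + 7.250000)/2 = 7.125000
  f(7.125000) = 3.705078
  f(mid) > 0, so root is in [7.000000, 7.125000]

Step 4: midpoint = (7.000000 + 7.125000)/2 = 7.062500
  f(7.062500) = -5.730225
  f(mid) < 0, so root is in [7.062500, 7.125000]

midpoint = 7.062500


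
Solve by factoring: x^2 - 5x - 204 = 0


We need two numbers that multiply to -204 and add to -5.
Those numbers are -17 and 12 (since (-17) * 12 = -204 and (-17) + 12 = -5).
So x^2 - 5x - 204 = (x - 17)(x + 12) = 0
Setting each factor to zero: x = 17 or x = -12

x = -12, x = 17


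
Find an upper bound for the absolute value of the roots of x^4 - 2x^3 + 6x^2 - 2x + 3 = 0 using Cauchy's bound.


Cauchy's bound: all roots r satisfy |r| <= 1 + max(|a_i/a_n|) for i = 0,...,n-1
where a_n is the leading coefficient.

Coefficients: [1, -2, 6, -2, 3]
Leading coefficient a_n = 1
Ratios |a_i/a_n|: 2, 6, 2, 3
Maximum ratio: 6
Cauchy's bound: |r| <= 1 + 6 = 7

Upper bound = 7


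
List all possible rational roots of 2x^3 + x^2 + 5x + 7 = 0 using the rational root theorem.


Rational root theorem: possible roots are ±p/q where:
  p divides the constant term (7): p ∈ {1, 7}
  q divides the leading coefficient (2): q ∈ {1, 2}

All possible rational roots: -7, -7/2, -1, -1/2, 1/2, 1, 7/2, 7

-7, -7/2, -1, -1/2, 1/2, 1, 7/2, 7


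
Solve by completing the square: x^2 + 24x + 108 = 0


Start: x^2 + 24x + 108 = 0
Move constant: x^2 + 24x = -108
Half of 24 is 12, squared is 144
Add 144 to both sides: x^2 + 24x + 144 = 36
(x + 12)^2 = 36
x + 12 = ±6
x = -12 + 6 = -6 or x = -12 - 6 = -18

x = -18, x = -6


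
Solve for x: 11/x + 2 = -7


Subtract 2 from both sides: 11/x = -9
Multiply both sides by x: 11 = -9 * x
Divide by -9: x = -11/9

x = -11/9


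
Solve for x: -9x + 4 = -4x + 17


Starting with: -9x + 4 = -4x + 17
Move all x terms to left: (-9 + 4)x = 17 - 4
Simplify: -5x = 13
Divide both sides by -5: x = -13/5

x = -13/5


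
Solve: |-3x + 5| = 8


An absolute value equation |expr| = 8 gives two cases:
Case 1: -3x + 5 = 8
  -3x = 3, so x = -1
Case 2: -3x + 5 = -8
  -3x = -13, so x = 13/3

x = -1, x = 13/3


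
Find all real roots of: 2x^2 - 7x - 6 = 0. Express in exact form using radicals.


Using the quadratic formula: x = (-b ± sqrt(b^2 - 4ac)) / (2a)
Here a = 2, b = -7, c = -6
Discriminant = b^2 - 4ac = (-7)^2 - 4(2)(-6) = 49 + 48 = 97
Since discriminant = 97 > 0, there are two real roots.
x = (7 ± sqrt(97)) / 4
Numerically: x ≈ 4.2122 or x ≈ -0.7122

x = (7 + sqrt(97)) / 4 or x = (7 - sqrt(97)) / 4


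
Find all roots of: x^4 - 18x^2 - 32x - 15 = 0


Let p(x) = x^4 - 18x^2 - 32x - 15. By the rational root theorem (leading coefficient 1), any rational root is an integer divisor of 15: try ±1, ±2, ... in turn.
Test x = 1: value = -64 ≠ 0.
Test x = -1: value = 0 ✓, so (x + 1) is a factor.
Synthetic division by (x + 1): bring down 1; 1(-1) + 0 = -1; (-1)(-1) - 18 = -17; (-17)(-1) - 32 = -15; (-15)(-1) - 15 = 0 → quotient x^3 - x^2 - 17x - 15, remainder 0.
Continue with the quotient x^3 - x^2 - 17x - 15 (candidates must divide 15; re-test x = -1 first in case it repeats).
Test x = -1: value = 0 ✓, so (x + 1) is a factor.
Synthetic division by (x + 1): bring down 1; 1(-1) - 1 = -2; (-2)(-1) - 17 = -15; (-15)(-1) - 15 = 0 → quotient x^2 - 2x - 15, remainder 0.
Solve the quadratic x^2 - 2x - 15 = 0: discriminant = (-2)^2 - 4(1)(-15) = 4 + 60 = 64.
sqrt(64) = 8, so x = (2 ± 8)/2: x = 5 or x = -3.
Collecting all roots found:

x = -3, x = -1 (multiplicity 2), x = 5


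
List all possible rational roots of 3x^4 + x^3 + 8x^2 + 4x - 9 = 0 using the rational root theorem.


Rational root theorem: possible roots are ±p/q where:
  p divides the constant term (-9): p ∈ {1, 3, 9}
  q divides the leading coefficient (3): q ∈ {1, 3}

All possible rational roots: -9, -3, -1, -1/3, 1/3, 1, 3, 9

-9, -3, -1, -1/3, 1/3, 1, 3, 9


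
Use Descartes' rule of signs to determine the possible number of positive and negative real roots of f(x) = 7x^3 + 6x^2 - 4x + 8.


Descartes' rule of signs:

For positive roots, count sign changes in f(x) = 7x^3 + 6x^2 - 4x + 8:
Signs of coefficients: +, +, -, +
Number of sign changes: 2
Possible positive real roots: 2, 0

For negative roots, examine f(-x) = -7x^3 + 6x^2 + 4x + 8:
Signs of coefficients: -, +, +, +
Number of sign changes: 1
Possible negative real roots: 1

Positive roots: 2 or 0; Negative roots: 1


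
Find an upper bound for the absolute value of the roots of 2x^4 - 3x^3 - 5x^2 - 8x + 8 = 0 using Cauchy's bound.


Cauchy's bound: all roots r satisfy |r| <= 1 + max(|a_i/a_n|) for i = 0,...,n-1
where a_n is the leading coefficient.

Coefficients: [2, -3, -5, -8, 8]
Leading coefficient a_n = 2
Ratios |a_i/a_n|: 3/2, 5/2, 4, 4
Maximum ratio: 4
Cauchy's bound: |r| <= 1 + 4 = 5

Upper bound = 5


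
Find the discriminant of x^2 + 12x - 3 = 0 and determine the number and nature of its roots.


For ax^2 + bx + c = 0, discriminant D = b^2 - 4ac
Here a = 1, b = 12, c = -3
D = (12)^2 - 4(1)(-3) = 144 + 12 = 156

D = 156 > 0 but not a perfect square
The equation has 2 distinct real irrational roots.

Discriminant = 156, 2 distinct real irrational roots


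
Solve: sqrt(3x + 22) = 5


Square both sides: 3x + 22 = 5^2 = 25
3x = 25 - 22 = 3
x = 1
Check: sqrt(3*1 + 22) = sqrt(25) = 5 ✓

x = 1


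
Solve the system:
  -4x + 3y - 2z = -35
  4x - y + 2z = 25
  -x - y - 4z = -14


Using Cramer's rule. Expand each determinant along the first row.
D  = (-4)*[(-1)*(-4) - 2*(-1)] - 3*[4*(-4) - 2*(-1)] + (-2)*[4*(-1) - (-1)*(-1)]
  = (-4)*(6) - 3*(-14) + (-2)*(-5) = 28
Dx = (-35)*[(-1)*(-4) - 2*(-1)] - 3*[25*(-4) - 2*(-14)] + (-2)*[25*(-1) - (-1)*(-14)]
  = (-35)*(6) - 3*(-72) + (-2)*(-39) = 84
Dy = (-4)*[25*(-4) - 2*(-14)] - (-35)*[4*(-4) - 2*(-1)] + (-2)*[4*(-14) - 25*(-1)]
  = (-4)*(-72) - (-35)*(-14) + (-2)*(-31) = -140
Dz = (-4)*[(-1)*(-14) - 25*(-1)] - 3*[4*(-14) - 25*(-1)] + (-35)*[4*(-1) - (-1)*(-1)]
  = (-4)*(39) - 3*(-31) + (-35)*(-5) = 112
x = Dx/D = 84/28 = 3, y = Dy/D = -140/28 = -5, z = Dz/D = 112/28 = 4
Check eq1: (-4)(3) + (3)(-5) + (-2)(4) = -35 = -35 ✓
Check eq2: (4)(3) + (-1)(-5) + (2)(4) = 25 = 25 ✓
Check eq3: (-1)(3) + (-1)(-5) + (-4)(4) = -14 = -14 ✓

x = 3, y = -5, z = 4


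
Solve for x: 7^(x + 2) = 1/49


Express both sides with the same base.
1/49 = 7^(-2)
Since the bases match, equate exponents: x + 2 = -2
So x = -2 - (2) = -4

x = -4


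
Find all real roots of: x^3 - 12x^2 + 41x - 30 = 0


Let p(x) = x^3 - 12x^2 + 41x - 30. By the rational root theorem (leading coefficient 1), any rational root is an integer divisor of 30: try ±1, ±2, ... in turn.
Test x = 1: value = 0 ✓, so (x - 1) is a factor.
Synthetic division by (x - 1): bring down 1; 1(1) - 12 = -11; (-11)(1) + 41 = 30; 30(1) - 30 = 0 → quotient x^2 - 11x + 30, remainder 0.
Solve the quadratic x^2 - 11x + 30 = 0: discriminant = (-11)^2 - 4(1)(30) = 121 - 120 = 1.
sqrt(1) = 1, so x = (11 ± 1)/2: x = 6 or x = 5.

x = 1, x = 5, x = 6


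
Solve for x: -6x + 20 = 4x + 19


Starting with: -6x + 20 = 4x + 19
Move all x terms to left: (-6 - 4)x = 19 - 20
Simplify: -10x = -1
Divide both sides by -10: x = 1/10

x = 1/10


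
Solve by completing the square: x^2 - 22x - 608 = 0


Start: x^2 - 22x - 608 = 0
Move constant: x^2 - 22x = 608
Half of -22 is -11, squared is 121
Add 121 to both sides: x^2 - 22x + 121 = 729
(x - 11)^2 = 729
x - 11 = ±27
x = 11 + 27 = 38 or x = 11 - 27 = -16

x = -16, x = 38


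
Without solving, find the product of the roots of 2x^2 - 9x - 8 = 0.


By Vieta's formulas for ax^2 + bx + c = 0:
  Sum of roots = -b/a
  Product of roots = c/a

Here a = 2, b = -9, c = -8
Sum = -(-9)/2 = 9/2
Product = -8/2 = -4

Product = -4


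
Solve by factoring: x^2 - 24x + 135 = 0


We need two numbers that multiply to 135 and add to -24.
Those numbers are -9 and -15 (since (-9) * (-15) = 135 and (-9) + (-15) = -24).
So x^2 - 24x + 135 = (x - 9)(x - 15) = 0
Setting each factor to zero: x = 9 or x = 15

x = 9, x = 15


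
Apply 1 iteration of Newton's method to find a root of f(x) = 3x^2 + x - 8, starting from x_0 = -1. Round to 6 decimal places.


Newton's method: x_(n+1) = x_n - f(x_n)/f'(x_n)
f(x) = 3x^2 + x - 8
f'(x) = 6x + 1

Iteration 1:
  f(-1.000000) = -6.000000
  f'(-1.000000) = -5.000000
  x_1 = -1.000000 - (-6.000000)/(-5.000000) = -2.200000

x_1 = -2.200000


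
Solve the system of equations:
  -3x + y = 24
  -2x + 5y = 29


Using Cramer's rule:
Determinant D = (-3)(5) - (-2)(1) = -15 + 2 = -13
Dx = (24)(5) - (29)(1) = 120 - 29 = 91
Dy = (-3)(29) - (-2)(24) = -87 + 48 = -39
x = Dx/D = 91/-13 = -7
y = Dy/D = -39/-13 = 3

x = -7, y = 3


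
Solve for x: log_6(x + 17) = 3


Convert to exponential form: x + 17 = 6^3 = 216
x = 216 - 17 = 199
Check: log_6(199 + 17) = log_6(216) = log_6(216) = 3 ✓

x = 199


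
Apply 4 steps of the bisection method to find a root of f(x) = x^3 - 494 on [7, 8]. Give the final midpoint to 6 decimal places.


f(x) = x^3 - 494
f(7) = -151 < 0
f(8) = 18 > 0

Step 1: midpoint = (7.000000 + 8.000000)/2 = 7.500000
  f(7.500000) = -72.125000
  f(mid) < 0, so root is in [7.500000, 8.000000]

Step 2: midpoint = (7.500000 + 8.000000)/2 = 7.750000
  f(7.750000) = -28.515625
  f(mid) < 0, so root is in [7.750000, 8.000000]

Step 3: midpoint = (7.750000 + 8.000000)/2 = 7.875000
  f(7.875000) = -5.626953
  f(mid) < 0, so root is in [7.875000, 8.000000]

Step 4: midpoint = (7.875000 + 8.000000)/2 = 7.937500
  f(7.937500) = 6.093506
  f(mid) > 0, so root is in [7.875000, 7.937500]

midpoint = 7.937500


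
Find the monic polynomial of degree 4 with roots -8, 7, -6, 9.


A monic polynomial with roots -8, 7, -6, 9 is:
p(x) = (x + 8)(x - 7)(x + 6)(x - 9)
After multiplying by (x + 8): x + 8
After multiplying by (x - 7): x^2 + x - 56
After multiplying by (x + 6): x^3 + 7x^2 - 50x - 336
After multiplying by (x - 9): x^4 - 2x^3 - 113x^2 + 114x + 3024

x^4 - 2x^3 - 113x^2 + 114x + 3024


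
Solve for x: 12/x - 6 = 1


Subtract -6 from both sides: 12/x = 7
Multiply both sides by x: 12 = 7 * x
Divide by 7: x = 12/7

x = 12/7


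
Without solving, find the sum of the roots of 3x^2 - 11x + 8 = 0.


By Vieta's formulas for ax^2 + bx + c = 0:
  Sum of roots = -b/a
  Product of roots = c/a

Here a = 3, b = -11, c = 8
Sum = -(-11)/3 = 11/3
Product = 8/3 = 8/3

Sum = 11/3


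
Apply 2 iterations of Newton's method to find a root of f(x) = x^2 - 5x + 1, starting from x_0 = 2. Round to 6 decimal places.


Newton's method: x_(n+1) = x_n - f(x_n)/f'(x_n)
f(x) = x^2 - 5x + 1
f'(x) = 2x - 5

Iteration 1:
  f(2.000000) = -5.000000
  f'(2.000000) = -1.000000
  x_1 = 2.000000 - (-5.000000)/(-1.000000) = -3.000000

Iteration 2:
  f(-3.000000) = 25.000000
  f'(-3.000000) = -11.000000
  x_2 = -3.000000 - (25.000000)/(-11.000000) = -0.727273

x_2 = -0.727273


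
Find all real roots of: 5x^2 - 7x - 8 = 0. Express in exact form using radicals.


Using the quadratic formula: x = (-b ± sqrt(b^2 - 4ac)) / (2a)
Here a = 5, b = -7, c = -8
Discriminant = b^2 - 4ac = (-7)^2 - 4(5)(-8) = 49 + 160 = 209
Since discriminant = 209 > 0, there are two real roots.
x = (7 ± sqrt(209)) / 10
Numerically: x ≈ 2.1457 or x ≈ -0.7457

x = (7 + sqrt(209)) / 10 or x = (7 - sqrt(209)) / 10


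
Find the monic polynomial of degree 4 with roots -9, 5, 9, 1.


A monic polynomial with roots -9, 5, 9, 1 is:
p(x) = (x + 9)(x - 5)(x - 9)(x - 1)
After multiplying by (x + 9): x + 9
After multiplying by (x - 5): x^2 + 4x - 45
After multiplying by (x - 9): x^3 - 5x^2 - 81x + 405
After multiplying by (x - 1): x^4 - 6x^3 - 76x^2 + 486x - 405

x^4 - 6x^3 - 76x^2 + 486x - 405


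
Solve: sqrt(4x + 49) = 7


Square both sides: 4x + 49 = 7^2 = 49
4x = 49 - 49 = 0
x = 0
Check: sqrt(4*0 + 49) = sqrt(49) = 7 ✓

x = 0


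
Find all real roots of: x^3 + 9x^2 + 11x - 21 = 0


Let p(x) = x^3 + 9x^2 + 11x - 21. By the rational root theorem (leading coefficient 1), any rational root is an integer divisor of 21: try ±1, ±2, ... in turn.
Test x = 1: value = 0 ✓, so (x - 1) is a factor.
Synthetic division by (x - 1): bring down 1; 1(1) + 9 = 10; 10(1) + 11 = 21; 21(1) - 21 = 0 → quotient x^2 + 10x + 21, remainder 0.
Solve the quadratic x^2 + 10x + 21 = 0: discriminant = 10^2 - 4(1)(21) = 100 - 84 = 16.
sqrt(16) = 4, so x = (-10 ± 4)/2: x = -3 or x = -7.

x = -7, x = -3, x = 1


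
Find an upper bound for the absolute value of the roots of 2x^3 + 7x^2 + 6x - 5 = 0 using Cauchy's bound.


Cauchy's bound: all roots r satisfy |r| <= 1 + max(|a_i/a_n|) for i = 0,...,n-1
where a_n is the leading coefficient.

Coefficients: [2, 7, 6, -5]
Leading coefficient a_n = 2
Ratios |a_i/a_n|: 7/2, 3, 5/2
Maximum ratio: 7/2
Cauchy's bound: |r| <= 1 + 7/2 = 9/2

Upper bound = 9/2


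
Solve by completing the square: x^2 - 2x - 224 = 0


Start: x^2 - 2x - 224 = 0
Move constant: x^2 - 2x = 224
Half of -2 is -1, squared is 1
Add 1 to both sides: x^2 - 2x + 1 = 225
(x - 1)^2 = 225
x - 1 = ±15
x = 1 + 15 = 16 or x = 1 - 15 = -14

x = -14, x = 16


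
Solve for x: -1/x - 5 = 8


Subtract -5 from both sides: -1/x = 13
Multiply both sides by x: -1 = 13 * x
Divide by 13: x = -1/13

x = -1/13


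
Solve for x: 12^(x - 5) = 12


Express both sides with the same base.
12 = 12^1
Since the bases match, equate exponents: x - 5 = 1
So x = 1 - (-5) = 6

x = 6


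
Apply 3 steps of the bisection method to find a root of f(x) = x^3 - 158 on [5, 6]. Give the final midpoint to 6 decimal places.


f(x) = x^3 - 158
f(5) = -33 < 0
f(6) = 58 > 0

Step 1: midpoint = (5.000000 + 6.000000)/2 = 5.500000
  f(5.500000) = 8.375000
  f(mid) > 0, so root is in [5.000000, 5.500000]

Step 2: midpoint = (5.000000 + 5.500000)/2 = 5.250000
  f(5.250000) = -13.296875
  f(mid) < 0, so root is in [5.250000, 5.500000]

Step 3: midpoint = (5.250000 + 5.500000)/2 = 5.375000
  f(5.375000) = -2.712891
  f(mid) < 0, so root is in [5.375000, 5.500000]

midpoint = 5.375000


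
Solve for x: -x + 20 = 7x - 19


Starting with: -x + 20 = 7x - 19
Move all x terms to left: (-1 - 7)x = -19 - 20
Simplify: -8x = -39
Divide both sides by -8: x = 39/8

x = 39/8


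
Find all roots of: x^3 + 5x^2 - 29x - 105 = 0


Let p(x) = x^3 + 5x^2 - 29x - 105. By the rational root theorem (leading coefficient 1), any rational root is an integer divisor of 105: try ±1, ±2, ... in turn.
Test x = 1: value = -128 ≠ 0.
Test x = -1: value = -72 ≠ 0.
Test x = 3: value = -120 ≠ 0.
Test x = -3: value = 0 ✓, so (x + 3) is a factor.
Synthetic division by (x + 3): bring down 1; 1(-3) + 5 = 2; 2(-3) - 29 = -35; (-35)(-3) - 105 = 0 → quotient x^2 + 2x - 35, remainder 0.
Solve the quadratic x^2 + 2x - 35 = 0: discriminant = 2^2 - 4(1)(-35) = 4 + 140 = 144.
sqrt(144) = 12, so x = (-2 ± 12)/2: x = 5 or x = -7.
Collecting all roots found:

x = -7, x = -3, x = 5


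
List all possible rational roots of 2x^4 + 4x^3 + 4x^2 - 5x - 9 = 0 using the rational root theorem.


Rational root theorem: possible roots are ±p/q where:
  p divides the constant term (-9): p ∈ {1, 3, 9}
  q divides the leading coefficient (2): q ∈ {1, 2}

All possible rational roots: -9, -9/2, -3, -3/2, -1, -1/2, 1/2, 1, 3/2, 3, 9/2, 9

-9, -9/2, -3, -3/2, -1, -1/2, 1/2, 1, 3/2, 3, 9/2, 9


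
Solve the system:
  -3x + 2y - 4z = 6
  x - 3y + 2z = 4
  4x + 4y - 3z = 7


Using Cramer's rule. Expand each determinant along the first row.
D  = (-3)*[(-3)*(-3) - 2*4] - 2*[1*(-3) - 2*4] + (-4)*[1*4 - (-3)*4]
  = (-3)*(1) - 2*(-11) + (-4)*(16) = -45
Dx = 6*[(-3)*(-3) - 2*4] - 2*[4*(-3) - 2*7] + (-4)*[4*4 - (-3)*7]
  = 6*(1) - 2*(-26) + (-4)*(37) = -90
Dy = (-3)*[4*(-3) - 2*7] - 6*[1*(-3) - 2*4] + (-4)*[1*7 - 4*4]
  = (-3)*(-26) - 6*(-11) + (-4)*(-9) = 180
Dz = (-3)*[(-3)*7 - 4*4] - 2*[1*7 - 4*4] + 6*[1*4 - (-3)*4]
  = (-3)*(-37) - 2*(-9) + 6*(16) = 225
x = Dx/D = -90/-45 = 2, y = Dy/D = 180/-45 = -4, z = Dz/D = 225/-45 = -5
Check eq1: (-3)(2) + (2)(-4) + (-4)(-5) = 6 = 6 ✓
Check eq2: (1)(2) + (-3)(-4) + (2)(-5) = 4 = 4 ✓
Check eq3: (4)(2) + (4)(-4) + (-3)(-5) = 7 = 7 ✓

x = 2, y = -4, z = -5


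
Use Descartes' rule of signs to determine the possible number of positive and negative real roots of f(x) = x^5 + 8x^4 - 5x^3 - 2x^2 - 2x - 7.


Descartes' rule of signs:

For positive roots, count sign changes in f(x) = x^5 + 8x^4 - 5x^3 - 2x^2 - 2x - 7:
Signs of coefficients: +, +, -, -, -, -
Number of sign changes: 1
Possible positive real roots: 1

For negative roots, examine f(-x) = -x^5 + 8x^4 + 5x^3 - 2x^2 + 2x - 7:
Signs of coefficients: -, +, +, -, +, -
Number of sign changes: 4
Possible negative real roots: 4, 2, 0

Positive roots: 1; Negative roots: 4 or 2 or 0


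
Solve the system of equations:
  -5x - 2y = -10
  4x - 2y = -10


Using Cramer's rule:
Determinant D = (-5)(-2) - (4)(-2) = 10 + 8 = 18
Dx = (-10)(-2) - (-10)(-2) = 20 - 20 = 0
Dy = (-5)(-10) - (4)(-10) = 50 + 40 = 90
x = Dx/D = 0/18 = 0
y = Dy/D = 90/18 = 5

x = 0, y = 5


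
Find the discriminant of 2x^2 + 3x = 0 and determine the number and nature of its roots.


For ax^2 + bx + c = 0, discriminant D = b^2 - 4ac
Here a = 2, b = 3, c = 0
D = (3)^2 - 4(2)(0) = 9 - 0 = 9

D = 9 > 0 and is a perfect square (sqrt = 3)
The equation has 2 distinct real rational roots.

Discriminant = 9, 2 distinct real rational roots


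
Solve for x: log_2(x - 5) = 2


Convert to exponential form: x - 5 = 2^2 = 4
x = 4 + 5 = 9
Check: log_2(9 - 5) = log_2(4) = log_2(4) = 2 ✓

x = 9


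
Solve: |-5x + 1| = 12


An absolute value equation |expr| = 12 gives two cases:
Case 1: -5x + 1 = 12
  -5x = 11, so x = -11/5
Case 2: -5x + 1 = -12
  -5x = -13, so x = 13/5

x = -11/5, x = 13/5


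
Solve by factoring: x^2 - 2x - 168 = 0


We need two numbers that multiply to -168 and add to -2.
Those numbers are -14 and 12 (since (-14) * 12 = -168 and (-14) + 12 = -2).
So x^2 - 2x - 168 = (x - 14)(x + 12) = 0
Setting each factor to zero: x = 14 or x = -12

x = -12, x = 14


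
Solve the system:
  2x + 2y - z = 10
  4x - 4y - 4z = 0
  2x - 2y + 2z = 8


Using Cramer's rule. Expand each determinant along the first row.
D  = 2*[(-4)*2 - (-4)*(-2)] - 2*[4*2 - (-4)*2] + (-1)*[4*(-2) - (-4)*2]
  = 2*(-16) - 2*(16) + (-1)*(0) = -64
Dx = 10*[(-4)*2 - (-4)*(-2)] - 2*[0*2 - (-4)*8] + (-1)*[0*(-2) - (-4)*8]
  = 10*(-16) - 2*(32) + (-1)*(32) = -256
Dy = 2*[0*2 - (-4)*8] - 10*[4*2 - (-4)*2] + (-1)*[4*8 - 0*2]
  = 2*(32) - 10*(16) + (-1)*(32) = -128
Dz = 2*[(-4)*8 - 0*(-2)] - 2*[4*8 - 0*2] + 10*[4*(-2) - (-4)*2]
  = 2*(-32) - 2*(32) + 10*(0) = -128
x = Dx/D = -256/-64 = 4, y = Dy/D = -128/-64 = 2, z = Dz/D = -128/-64 = 2
Check eq1: (2)(4) + (2)(2) + (-1)(2) = 10 = 10 ✓
Check eq2: (4)(4) + (-4)(2) + (-4)(2) = 0 = 0 ✓
Check eq3: (2)(4) + (-2)(2) + (2)(2) = 8 = 8 ✓

x = 4, y = 2, z = 2


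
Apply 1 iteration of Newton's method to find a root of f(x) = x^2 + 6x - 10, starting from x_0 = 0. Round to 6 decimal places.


Newton's method: x_(n+1) = x_n - f(x_n)/f'(x_n)
f(x) = x^2 + 6x - 10
f'(x) = 2x + 6

Iteration 1:
  f(0.000000) = -10.000000
  f'(0.000000) = 6.000000
  x_1 = 0.000000 - (-10.000000)/(6.000000) = 1.666667

x_1 = 1.666667


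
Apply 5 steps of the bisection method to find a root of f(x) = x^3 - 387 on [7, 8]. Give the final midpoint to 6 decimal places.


f(x) = x^3 - 387
f(7) = -44 < 0
f(8) = 125 > 0

Step 1: midpoint = (7.000000 + 8.000000)/2 = 7.500000
  f(7.500000) = 34.875000
  f(mid) > 0, so root is in [7.000000, 7.500000]

Step 2: midpoint = (7.000000 + 7.500000)/2 = 7.250000
  f(7.250000) = -5.921875
  f(mid) < 0, so root is in [7.250000, 7.500000]

Step 3: midpoint = (7.250000 + 7.500000)/2 = 7.375000
  f(7.375000) = 14.130859
  f(mid) > 0, so root is in [7.250000, 7.375000]

Step 4: midpoint = (7.250000 + 7.375000)/2 = 7.312500
  f(7.312500) = 4.018799
  f(mid) > 0, so root is in [7.250000, 7.312500]

Step 5: midpoint = (7.250000 + 7.312500)/2 = 7.281250
  f(7.281250) = -0.972870
  f(mid) < 0, so root is in [7.281250, 7.312500]

midpoint = 7.281250


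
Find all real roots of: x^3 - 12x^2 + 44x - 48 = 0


Let p(x) = x^3 - 12x^2 + 44x - 48. By the rational root theorem (leading coefficient 1), any rational root is an integer divisor of 48: try ±1, ±2, ... in turn.
Test x = 1: value = -15 ≠ 0.
Test x = -1: value = -105 ≠ 0.
Test x = 2: value = 0 ✓, so (x - 2) is a factor.
Synthetic division by (x - 2): bring down 1; 1(2) - 12 = -10; (-10)(2) + 44 = 24; 24(2) - 48 = 0 → quotient x^2 - 10x + 24, remainder 0.
Solve the quadratic x^2 - 10x + 24 = 0: discriminant = (-10)^2 - 4(1)(24) = 100 - 96 = 4.
sqrt(4) = 2, so x = (10 ± 2)/2: x = 6 or x = 4.

x = 2, x = 4, x = 6


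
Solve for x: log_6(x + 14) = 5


Convert to exponential form: x + 14 = 6^5 = 7776
x = 7776 - 14 = 7762
Check: log_6(7762 + 14) = log_6(7776) = log_6(7776) = 5 ✓

x = 7762


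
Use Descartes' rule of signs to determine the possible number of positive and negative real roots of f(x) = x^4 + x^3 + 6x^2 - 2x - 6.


Descartes' rule of signs:

For positive roots, count sign changes in f(x) = x^4 + x^3 + 6x^2 - 2x - 6:
Signs of coefficients: +, +, +, -, -
Number of sign changes: 1
Possible positive real roots: 1

For negative roots, examine f(-x) = x^4 - x^3 + 6x^2 + 2x - 6:
Signs of coefficients: +, -, +, +, -
Number of sign changes: 3
Possible negative real roots: 3, 1

Positive roots: 1; Negative roots: 3 or 1
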